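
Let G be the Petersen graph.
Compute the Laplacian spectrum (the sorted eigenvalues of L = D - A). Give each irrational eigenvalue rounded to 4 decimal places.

The graph has 10 vertices and degree multiset [3, 3, 3, 3, 3, 3, 3, 3, 3, 3]; D is the diagonal matrix of degrees and L = D - A. L is symmetric positive semidefinite, so every eigenvalue is real and nonnegative. The single zero eigenvalue shows the graph is connected. The eigenvalues sum to 30, which equals trace(L) = 2|E|.

[0, 2, 2, 2, 2, 2, 5, 5, 5, 5]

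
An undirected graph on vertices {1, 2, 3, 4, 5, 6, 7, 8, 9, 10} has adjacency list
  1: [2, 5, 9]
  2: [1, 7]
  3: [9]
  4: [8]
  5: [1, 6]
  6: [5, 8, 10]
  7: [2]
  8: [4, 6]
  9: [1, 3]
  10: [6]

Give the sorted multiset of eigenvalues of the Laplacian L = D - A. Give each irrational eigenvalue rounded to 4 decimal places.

Each diagonal entry of L is the vertex degree and each off-diagonal entry is -1 where an edge is present, 0 otherwise; in the order [1, 2, 3, 4, 5, 6, 7, 8, 9, 10] the diagonal is [3, 2, 1, 1, 2, 3, 1, 2, 2, 1]. Diagonalising L (or applying a numerical eigensolver to the 10x10 matrix) gives the spectrum above. The single zero eigenvalue shows the graph is connected. There is one zero in the spectrum, matching the 1 component.

[0, 0.1561, 0.3820, 0.5965, 1.1864, 2, 2.4539, 2.6180, 4.0305, 4.5767]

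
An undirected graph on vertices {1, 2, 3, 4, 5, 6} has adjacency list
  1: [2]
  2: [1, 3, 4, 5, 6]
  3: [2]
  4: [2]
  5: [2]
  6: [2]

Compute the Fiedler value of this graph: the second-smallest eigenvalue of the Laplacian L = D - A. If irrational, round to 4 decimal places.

With the vertex order [1, 2, 3, 4, 5, 6], the degrees are [1, 5, 1, 1, 1, 1], giving D = diag(1, 5, 1, 1, 1, 1) and L = D - A. The smallest Laplacian eigenvalue is always 0. The next one, lambda_2 = 1, measures how hard the graph is to disconnect: larger values mean better connectivity. By the matrix-tree theorem the graph has (1/6) * product of the nonzero eigenvalues = 1 spanning tree.

1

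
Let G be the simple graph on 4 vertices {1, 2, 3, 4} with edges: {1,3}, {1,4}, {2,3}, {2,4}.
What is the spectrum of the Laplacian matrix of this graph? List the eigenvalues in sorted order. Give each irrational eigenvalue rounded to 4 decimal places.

[0, 2, 2, 4]

Each diagonal entry of L is the vertex degree and each off-diagonal entry is -1 where an edge is present, 0 otherwise; in the order [1, 2, 3, 4] the diagonal is [2, 2, 2, 2]. The multiplicity of 0 as a Laplacian eigenvalue equals the number of connected components. The single zero eigenvalue shows the graph is connected. By the matrix-tree theorem the graph has (1/4) * product of the nonzero eigenvalues = 4 spanning trees. The eigenvalues sum to 8, which equals trace(L) = 2|E|.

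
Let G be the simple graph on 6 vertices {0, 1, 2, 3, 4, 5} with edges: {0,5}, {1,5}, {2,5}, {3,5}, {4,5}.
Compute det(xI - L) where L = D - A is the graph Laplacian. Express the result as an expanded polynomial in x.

With the vertex order [0, 1, 2, 3, 4, 5], the degrees are [1, 1, 1, 1, 1, 5], giving D = diag(1, 1, 1, 1, 1, 5) and L = D - A. Computing det(xI - L) by cofactor expansion (or equivalently via sum-over-permutations) gives x^6 - 10x^5 + 30x^4 - 40x^3 + 25x^2 - 6x. Since p(0) = det(-L) = 0, x divides p(x). The eigenvalues sum to 10, which equals trace(L) = 2|E|.

x^6 - 10x^5 + 30x^4 - 40x^3 + 25x^2 - 6x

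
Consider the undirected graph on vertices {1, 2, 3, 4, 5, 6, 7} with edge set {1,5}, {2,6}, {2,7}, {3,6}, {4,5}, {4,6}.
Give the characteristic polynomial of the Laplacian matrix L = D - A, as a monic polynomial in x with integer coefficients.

x^7 - 12x^6 + 54x^5 - 114x^4 + 115x^3 - 50x^2 + 7x

Reading degrees in the order [1, 2, 3, 4, 5, 6, 7] gives [1, 2, 1, 2, 2, 3, 1]; set D = diag(1, 2, 1, 2, 2, 3, 1) and form L = D - A. L has integer entries, so p(x) = det(xI - L) has integer coefficients. Expanding the determinant yields x^7 - 12x^6 + 54x^5 - 114x^4 + 115x^3 - 50x^2 + 7x. The constant term is 0 because L is singular (the all-ones vector lies in its kernel). By the matrix-tree theorem the graph has (1/7) * product of the nonzero eigenvalues = 1 spanning tree. The largest eigenvalue, 4.3342, is at most the vertex count 7.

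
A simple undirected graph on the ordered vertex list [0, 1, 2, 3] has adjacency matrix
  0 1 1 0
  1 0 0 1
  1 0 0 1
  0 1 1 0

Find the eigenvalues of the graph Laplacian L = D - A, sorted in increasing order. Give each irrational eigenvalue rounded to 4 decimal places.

[0, 2, 2, 4]

With the vertex order [0, 1, 2, 3], the degrees are [2, 2, 2, 2], giving D = diag(2, 2, 2, 2) and L = D - A. The multiplicity of 0 as a Laplacian eigenvalue equals the number of connected components. The single zero eigenvalue shows the graph is connected. There is one zero in the spectrum, matching the 1 component.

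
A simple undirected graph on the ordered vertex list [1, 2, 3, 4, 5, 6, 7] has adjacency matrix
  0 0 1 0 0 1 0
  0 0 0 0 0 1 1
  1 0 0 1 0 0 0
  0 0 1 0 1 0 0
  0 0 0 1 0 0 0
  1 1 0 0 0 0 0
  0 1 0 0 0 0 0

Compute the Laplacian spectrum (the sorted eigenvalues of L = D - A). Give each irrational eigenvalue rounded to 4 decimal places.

With the vertex order [1, 2, 3, 4, 5, 6, 7], the degrees are [2, 2, 2, 2, 1, 2, 1], giving D = diag(2, 2, 2, 2, 1, 2, 1) and L = D - A. The multiplicity of 0 as a Laplacian eigenvalue equals the number of connected components. The single zero eigenvalue shows the graph is connected. There is one zero in the spectrum, matching the 1 component.

[0, 0.1981, 0.7530, 1.5550, 2.4450, 3.2470, 3.8019]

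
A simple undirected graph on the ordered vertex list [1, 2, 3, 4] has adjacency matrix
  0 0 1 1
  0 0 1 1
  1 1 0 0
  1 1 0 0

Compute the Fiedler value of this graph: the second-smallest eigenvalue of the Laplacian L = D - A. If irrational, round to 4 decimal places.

2

Reading degrees in the order [1, 2, 3, 4] gives [2, 2, 2, 2]; set D = diag(2, 2, 2, 2) and form L = D - A. The smallest Laplacian eigenvalue is always 0. The next one, lambda_2 = 2, measures how hard the graph is to disconnect: larger values mean better connectivity. The largest eigenvalue, 4, is at most the vertex count 4. By the matrix-tree theorem the graph has (1/4) * product of the nonzero eigenvalues = 4 spanning trees.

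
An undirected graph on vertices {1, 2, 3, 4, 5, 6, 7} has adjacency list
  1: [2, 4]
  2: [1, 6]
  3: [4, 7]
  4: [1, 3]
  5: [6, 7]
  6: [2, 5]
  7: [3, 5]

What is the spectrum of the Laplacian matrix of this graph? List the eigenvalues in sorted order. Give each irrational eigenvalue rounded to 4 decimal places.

Each diagonal entry of L is the vertex degree and each off-diagonal entry is -1 where an edge is present, 0 otherwise; in the order [1, 2, 3, 4, 5, 6, 7] the diagonal is [2, 2, 2, 2, 2, 2, 2]. Since every row of L sums to 0, the all-ones vector is in the kernel and 0 is an eigenvalue. By the matrix-tree theorem the graph has (1/7) * product of the nonzero eigenvalues = 7 spanning trees. The largest eigenvalue, 3.8019, is at most the vertex count 7.

[0, 0.7530, 0.7530, 2.4450, 2.4450, 3.8019, 3.8019]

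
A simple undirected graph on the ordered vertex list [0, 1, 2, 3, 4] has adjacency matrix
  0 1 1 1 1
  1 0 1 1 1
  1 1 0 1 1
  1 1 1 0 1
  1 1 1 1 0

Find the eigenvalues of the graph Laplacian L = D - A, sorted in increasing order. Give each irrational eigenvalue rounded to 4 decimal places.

Reading degrees in the order [0, 1, 2, 3, 4] gives [4, 4, 4, 4, 4]; set D = diag(4, 4, 4, 4, 4) and form L = D - A. Since every row of L sums to 0, the all-ones vector is in the kernel and 0 is an eigenvalue. There is one zero in the spectrum, matching the 1 component. The largest eigenvalue, 5, is at most the vertex count 5.

[0, 5, 5, 5, 5]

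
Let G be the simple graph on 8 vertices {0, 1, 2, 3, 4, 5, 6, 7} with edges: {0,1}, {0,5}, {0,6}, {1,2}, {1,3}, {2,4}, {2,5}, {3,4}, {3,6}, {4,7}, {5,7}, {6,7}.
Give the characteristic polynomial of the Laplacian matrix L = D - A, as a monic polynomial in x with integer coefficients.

With the vertex order [0, 1, 2, 3, 4, 5, 6, 7], the degrees are [3, 3, 3, 3, 3, 3, 3, 3], giving D = diag(3, 3, 3, 3, 3, 3, 3, 3) and L = D - A. Computing det(xI - L) by cofactor expansion (or equivalently via sum-over-permutations) gives x^8 - 24x^7 + 240x^6 - 1296x^5 + 4080x^4 - 7488x^3 + 7424x^2 - 3072x. The constant term is 0 because L is singular (the all-ones vector lies in its kernel). By the matrix-tree theorem the graph has (1/8) * product of the nonzero eigenvalues = 384 spanning trees.

x^8 - 24x^7 + 240x^6 - 1296x^5 + 4080x^4 - 7488x^3 + 7424x^2 - 3072x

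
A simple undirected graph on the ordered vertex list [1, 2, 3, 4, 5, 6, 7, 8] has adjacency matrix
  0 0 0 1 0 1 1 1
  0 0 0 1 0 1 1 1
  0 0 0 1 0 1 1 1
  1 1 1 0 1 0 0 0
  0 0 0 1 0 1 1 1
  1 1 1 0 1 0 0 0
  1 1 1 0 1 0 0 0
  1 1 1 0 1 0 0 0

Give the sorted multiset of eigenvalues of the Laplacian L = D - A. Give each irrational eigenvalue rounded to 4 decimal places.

Reading degrees in the order [1, 2, 3, 4, 5, 6, 7, 8] gives [4, 4, 4, 4, 4, 4, 4, 4]; set D = diag(4, 4, 4, 4, 4, 4, 4, 4) and form L = D - A. The multiplicity of 0 as a Laplacian eigenvalue equals the number of connected components. There is one zero in the spectrum, matching the 1 component.

[0, 4, 4, 4, 4, 4, 4, 8]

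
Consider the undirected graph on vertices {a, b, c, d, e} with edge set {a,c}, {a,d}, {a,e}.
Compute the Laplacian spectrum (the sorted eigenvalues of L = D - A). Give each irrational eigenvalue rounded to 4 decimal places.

[0, 0, 1, 1, 4]

Each diagonal entry of L is the vertex degree and each off-diagonal entry is -1 where an edge is present, 0 otherwise; in the order [a, b, c, d, e] the diagonal is [3, 0, 1, 1, 1]. L is symmetric positive semidefinite, so every eigenvalue is real and nonnegative. The 2 zero eigenvalues correspond to the 2 connected components. There are 2 zeros in the spectrum, matching the 2 components. The eigenvalues sum to 6, which equals trace(L) = 2|E|.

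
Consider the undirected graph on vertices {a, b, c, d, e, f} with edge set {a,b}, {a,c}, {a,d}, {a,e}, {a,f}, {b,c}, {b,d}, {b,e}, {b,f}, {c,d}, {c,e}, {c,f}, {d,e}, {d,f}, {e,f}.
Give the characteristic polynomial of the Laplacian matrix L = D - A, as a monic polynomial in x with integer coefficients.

Each diagonal entry of L is the vertex degree and each off-diagonal entry is -1 where an edge is present, 0 otherwise; in the order [a, b, c, d, e, f] the diagonal is [5, 5, 5, 5, 5, 5]. L has integer entries, so p(x) = det(xI - L) has integer coefficients. Expanding the determinant yields x^6 - 30x^5 + 360x^4 - 2160x^3 + 6480x^2 - 7776x. The coefficient of x^5 equals -trace(L) = -30, matching the sum of degrees. There is one zero in the spectrum, matching the 1 component. The eigenvalues sum to 30, which equals trace(L) = 2|E|.

x^6 - 30x^5 + 360x^4 - 2160x^3 + 6480x^2 - 7776x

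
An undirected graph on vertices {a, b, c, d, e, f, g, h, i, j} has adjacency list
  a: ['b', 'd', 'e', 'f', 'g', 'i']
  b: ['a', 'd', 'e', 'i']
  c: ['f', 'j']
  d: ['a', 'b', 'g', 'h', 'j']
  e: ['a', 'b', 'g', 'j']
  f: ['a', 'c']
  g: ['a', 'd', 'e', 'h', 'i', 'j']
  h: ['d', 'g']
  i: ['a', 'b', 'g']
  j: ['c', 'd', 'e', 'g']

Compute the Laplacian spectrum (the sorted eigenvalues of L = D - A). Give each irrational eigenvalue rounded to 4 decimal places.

Each diagonal entry of L is the vertex degree and each off-diagonal entry is -1 where an edge is present, 0 otherwise; in the order [a, b, c, d, e, f, g, h, i, j] the diagonal is [6, 4, 2, 5, 4, 2, 6, 2, 3, 4]. The multiplicity of 0 as a Laplacian eigenvalue equals the number of connected components. The single zero eigenvalue shows the graph is connected. By the matrix-tree theorem the graph has (1/10) * product of the nonzero eigenvalues = 8942 spanning trees. The largest eigenvalue, 7.4895, is at most the vertex count 10.

[0, 1.0012, 1.8216, 2.4192, 3.1993, 4.2397, 4.6593, 5.8480, 7.3223, 7.4895]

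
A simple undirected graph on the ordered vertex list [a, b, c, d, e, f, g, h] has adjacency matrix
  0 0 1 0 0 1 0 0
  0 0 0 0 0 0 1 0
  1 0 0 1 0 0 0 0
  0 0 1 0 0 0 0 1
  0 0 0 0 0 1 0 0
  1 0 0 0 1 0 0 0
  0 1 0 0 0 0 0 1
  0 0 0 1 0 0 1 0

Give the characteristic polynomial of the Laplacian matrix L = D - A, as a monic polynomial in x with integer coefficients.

x^8 - 14x^7 + 78x^6 - 220x^5 + 330x^4 - 252x^3 + 84x^2 - 8x

Each diagonal entry of L is the vertex degree and each off-diagonal entry is -1 where an edge is present, 0 otherwise; in the order [a, b, c, d, e, f, g, h] the diagonal is [2, 1, 2, 2, 1, 2, 2, 2]. L has integer entries, so p(x) = det(xI - L) has integer coefficients. Expanding the determinant yields x^8 - 14x^7 + 78x^6 - 220x^5 + 330x^4 - 252x^3 + 84x^2 - 8x. The constant term is 0 because L is singular (the all-ones vector lies in its kernel). The eigenvalues sum to 14, which equals trace(L) = 2|E|. By the matrix-tree theorem the graph has (1/8) * product of the nonzero eigenvalues = 1 spanning tree.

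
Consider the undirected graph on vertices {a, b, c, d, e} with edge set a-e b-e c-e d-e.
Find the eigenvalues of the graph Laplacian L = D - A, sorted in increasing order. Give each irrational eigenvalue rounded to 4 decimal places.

Each diagonal entry of L is the vertex degree and each off-diagonal entry is -1 where an edge is present, 0 otherwise; in the order [a, b, c, d, e] the diagonal is [1, 1, 1, 1, 4]. Since every row of L sums to 0, the all-ones vector is in the kernel and 0 is an eigenvalue. The single zero eigenvalue shows the graph is connected.

[0, 1, 1, 1, 5]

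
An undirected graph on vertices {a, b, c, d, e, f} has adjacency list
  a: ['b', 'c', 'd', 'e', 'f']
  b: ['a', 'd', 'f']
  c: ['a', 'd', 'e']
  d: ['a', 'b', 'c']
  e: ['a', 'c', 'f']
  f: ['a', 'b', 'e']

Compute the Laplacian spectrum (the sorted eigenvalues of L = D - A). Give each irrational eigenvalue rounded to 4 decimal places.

[0, 2.3820, 2.3820, 4.6180, 4.6180, 6]

Each diagonal entry of L is the vertex degree and each off-diagonal entry is -1 where an edge is present, 0 otherwise; in the order [a, b, c, d, e, f] the diagonal is [5, 3, 3, 3, 3, 3]. The multiplicity of 0 as a Laplacian eigenvalue equals the number of connected components. The eigenvalues sum to 20, which equals trace(L) = 2|E|.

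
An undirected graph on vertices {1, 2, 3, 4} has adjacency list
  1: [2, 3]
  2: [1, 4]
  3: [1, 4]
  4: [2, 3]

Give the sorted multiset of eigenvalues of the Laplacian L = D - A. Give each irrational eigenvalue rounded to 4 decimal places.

Reading degrees in the order [1, 2, 3, 4] gives [2, 2, 2, 2]; set D = diag(2, 2, 2, 2) and form L = D - A. Since every row of L sums to 0, the all-ones vector is in the kernel and 0 is an eigenvalue. The single zero eigenvalue shows the graph is connected. The eigenvalues sum to 8, which equals trace(L) = 2|E|.

[0, 2, 2, 4]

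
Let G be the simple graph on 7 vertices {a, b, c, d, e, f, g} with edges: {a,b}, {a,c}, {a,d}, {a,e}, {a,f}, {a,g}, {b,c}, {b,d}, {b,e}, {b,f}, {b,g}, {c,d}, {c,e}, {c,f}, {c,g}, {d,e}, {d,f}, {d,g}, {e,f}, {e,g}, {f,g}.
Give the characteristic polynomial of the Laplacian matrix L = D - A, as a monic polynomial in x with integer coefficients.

x^7 - 42x^6 + 735x^5 - 6860x^4 + 36015x^3 - 100842x^2 + 117649x

With the vertex order [a, b, c, d, e, f, g], the degrees are [6, 6, 6, 6, 6, 6, 6], giving D = diag(6, 6, 6, 6, 6, 6, 6) and L = D - A. L has integer entries, so p(x) = det(xI - L) has integer coefficients. Expanding the determinant yields x^7 - 42x^6 + 735x^5 - 6860x^4 + 36015x^3 - 100842x^2 + 117649x. The constant term is 0 because L is singular (the all-ones vector lies in its kernel). The largest eigenvalue, 7, is at most the vertex count 7.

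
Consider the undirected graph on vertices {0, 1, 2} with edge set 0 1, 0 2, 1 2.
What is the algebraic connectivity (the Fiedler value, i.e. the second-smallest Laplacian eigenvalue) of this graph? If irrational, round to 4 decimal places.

3

Each diagonal entry of L is the vertex degree and each off-diagonal entry is -1 where an edge is present, 0 otherwise; in the order [0, 1, 2] the diagonal is [2, 2, 2]. Computing the eigenvalues of L and sorting gives [0, 3, 3]. The Fiedler value lambda_2 = 3 is strictly positive, so the graph is connected.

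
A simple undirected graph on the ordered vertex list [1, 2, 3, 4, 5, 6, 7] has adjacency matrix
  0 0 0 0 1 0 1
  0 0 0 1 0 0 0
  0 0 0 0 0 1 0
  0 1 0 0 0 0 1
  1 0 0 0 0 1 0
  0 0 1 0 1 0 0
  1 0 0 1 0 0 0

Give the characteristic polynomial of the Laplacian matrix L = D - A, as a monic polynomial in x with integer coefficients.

x^7 - 12x^6 + 55x^5 - 120x^4 + 126x^3 - 56x^2 + 7x

Each diagonal entry of L is the vertex degree and each off-diagonal entry is -1 where an edge is present, 0 otherwise; in the order [1, 2, 3, 4, 5, 6, 7] the diagonal is [2, 1, 1, 2, 2, 2, 2]. Computing det(xI - L) by cofactor expansion (or equivalently via sum-over-permutations) gives x^7 - 12x^6 + 55x^5 - 120x^4 + 126x^3 - 56x^2 + 7x. The coefficient of x^6 equals -trace(L) = -12, matching the sum of degrees.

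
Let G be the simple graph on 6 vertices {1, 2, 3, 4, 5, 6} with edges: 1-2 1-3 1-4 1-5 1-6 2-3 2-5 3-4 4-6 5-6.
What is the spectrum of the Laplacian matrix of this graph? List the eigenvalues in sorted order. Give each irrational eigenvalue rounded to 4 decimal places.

Reading degrees in the order [1, 2, 3, 4, 5, 6] gives [5, 3, 3, 3, 3, 3]; set D = diag(5, 3, 3, 3, 3, 3) and form L = D - A. Diagonalising L (or applying a numerical eigensolver to the 6x6 matrix) gives the spectrum above. By the matrix-tree theorem the graph has (1/6) * product of the nonzero eigenvalues = 121 spanning trees.

[0, 2.3820, 2.3820, 4.6180, 4.6180, 6]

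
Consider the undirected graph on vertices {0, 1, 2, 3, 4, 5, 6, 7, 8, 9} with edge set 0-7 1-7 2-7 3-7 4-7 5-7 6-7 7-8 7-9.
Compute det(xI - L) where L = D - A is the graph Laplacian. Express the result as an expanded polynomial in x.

x^10 - 18x^9 + 108x^8 - 336x^7 + 630x^6 - 756x^5 + 588x^4 - 288x^3 + 81x^2 - 10x

With the vertex order [0, 1, 2, 3, 4, 5, 6, 7, 8, 9], the degrees are [1, 1, 1, 1, 1, 1, 1, 9, 1, 1], giving D = diag(1, 1, 1, 1, 1, 1, 1, 9, 1, 1) and L = D - A. Computing det(xI - L) by cofactor expansion (or equivalently via sum-over-permutations) gives x^10 - 18x^9 + 108x^8 - 336x^7 + 630x^6 - 756x^5 + 588x^4 - 288x^3 + 81x^2 - 10x. The coefficient of x^9 equals -trace(L) = -18, matching the sum of degrees.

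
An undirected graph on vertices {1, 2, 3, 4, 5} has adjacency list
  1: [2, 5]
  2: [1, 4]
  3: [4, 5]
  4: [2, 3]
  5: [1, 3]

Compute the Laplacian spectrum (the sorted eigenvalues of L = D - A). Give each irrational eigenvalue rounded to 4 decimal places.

With the vertex order [1, 2, 3, 4, 5], the degrees are [2, 2, 2, 2, 2], giving D = diag(2, 2, 2, 2, 2) and L = D - A. Diagonalising L (or applying a numerical eigensolver to the 5x5 matrix) gives the spectrum above.

[0, 1.3820, 1.3820, 3.6180, 3.6180]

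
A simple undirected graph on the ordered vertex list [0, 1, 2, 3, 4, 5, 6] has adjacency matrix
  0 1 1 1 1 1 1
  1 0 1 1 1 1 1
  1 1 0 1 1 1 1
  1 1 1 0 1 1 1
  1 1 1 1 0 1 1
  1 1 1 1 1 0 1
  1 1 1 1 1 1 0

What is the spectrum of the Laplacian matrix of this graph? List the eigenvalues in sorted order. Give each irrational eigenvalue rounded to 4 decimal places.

Reading degrees in the order [0, 1, 2, 3, 4, 5, 6] gives [6, 6, 6, 6, 6, 6, 6]; set D = diag(6, 6, 6, 6, 6, 6, 6) and form L = D - A. L is symmetric positive semidefinite, so every eigenvalue is real and nonnegative. The single zero eigenvalue shows the graph is connected. By the matrix-tree theorem the graph has (1/7) * product of the nonzero eigenvalues = 16807 spanning trees. The largest eigenvalue, 7, is at most the vertex count 7.

[0, 7, 7, 7, 7, 7, 7]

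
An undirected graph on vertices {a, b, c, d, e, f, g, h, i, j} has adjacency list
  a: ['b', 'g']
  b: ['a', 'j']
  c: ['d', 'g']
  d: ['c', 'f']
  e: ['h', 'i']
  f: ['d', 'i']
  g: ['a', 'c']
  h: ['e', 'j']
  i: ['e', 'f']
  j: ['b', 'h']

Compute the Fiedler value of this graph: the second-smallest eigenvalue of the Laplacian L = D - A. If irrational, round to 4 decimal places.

Each diagonal entry of L is the vertex degree and each off-diagonal entry is -1 where an edge is present, 0 otherwise; in the order [a, b, c, d, e, f, g, h, i, j] the diagonal is [2, 2, 2, 2, 2, 2, 2, 2, 2, 2]. The sorted Laplacian eigenvalues are [0, 0.3820, 0.3820, 1.3820, 1.3820, 2.6180, 2.6180, 3.6180, 3.6180, 4]; the algebraic connectivity is the second entry, 0.3820. By the matrix-tree theorem the graph has (1/10) * product of the nonzero eigenvalues = 10 spanning trees. The largest eigenvalue, 4, is at most the vertex count 10.

0.3820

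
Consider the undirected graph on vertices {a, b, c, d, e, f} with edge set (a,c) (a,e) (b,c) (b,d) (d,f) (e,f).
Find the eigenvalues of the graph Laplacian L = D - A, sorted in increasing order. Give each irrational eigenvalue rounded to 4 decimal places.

With the vertex order [a, b, c, d, e, f], the degrees are [2, 2, 2, 2, 2, 2], giving D = diag(2, 2, 2, 2, 2, 2) and L = D - A. Since every row of L sums to 0, the all-ones vector is in the kernel and 0 is an eigenvalue. The single zero eigenvalue shows the graph is connected.

[0, 1, 1, 3, 3, 4]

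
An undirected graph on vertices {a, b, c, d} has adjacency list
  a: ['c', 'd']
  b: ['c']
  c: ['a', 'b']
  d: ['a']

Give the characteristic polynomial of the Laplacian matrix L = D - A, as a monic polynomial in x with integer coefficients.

x^4 - 6x^3 + 10x^2 - 4x

With the vertex order [a, b, c, d], the degrees are [2, 1, 2, 1], giving D = diag(2, 1, 2, 1) and L = D - A. Computing det(xI - L) by cofactor expansion (or equivalently via sum-over-permutations) gives x^4 - 6x^3 + 10x^2 - 4x. The coefficient of x^3 equals -trace(L) = -6, matching the sum of degrees. The largest eigenvalue, 3.4142, is at most the vertex count 4.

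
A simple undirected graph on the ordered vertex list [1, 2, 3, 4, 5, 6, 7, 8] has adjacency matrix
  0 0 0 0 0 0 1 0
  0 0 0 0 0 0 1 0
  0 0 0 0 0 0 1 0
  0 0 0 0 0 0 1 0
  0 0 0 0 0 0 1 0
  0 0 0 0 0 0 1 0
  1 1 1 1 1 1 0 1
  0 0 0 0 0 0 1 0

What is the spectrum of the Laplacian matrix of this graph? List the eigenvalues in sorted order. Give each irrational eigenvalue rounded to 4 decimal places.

[0, 1, 1, 1, 1, 1, 1, 8]

Each diagonal entry of L is the vertex degree and each off-diagonal entry is -1 where an edge is present, 0 otherwise; in the order [1, 2, 3, 4, 5, 6, 7, 8] the diagonal is [1, 1, 1, 1, 1, 1, 7, 1]. The multiplicity of 0 as a Laplacian eigenvalue equals the number of connected components. There is one zero in the spectrum, matching the 1 component. By the matrix-tree theorem the graph has (1/8) * product of the nonzero eigenvalues = 1 spanning tree.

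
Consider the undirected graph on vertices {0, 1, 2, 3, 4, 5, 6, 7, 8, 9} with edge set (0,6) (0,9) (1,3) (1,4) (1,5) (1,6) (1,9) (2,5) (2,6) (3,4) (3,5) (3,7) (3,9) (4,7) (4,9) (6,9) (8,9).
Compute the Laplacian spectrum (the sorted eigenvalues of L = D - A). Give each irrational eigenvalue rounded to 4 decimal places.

With the vertex order [0, 1, 2, 3, 4, 5, 6, 7, 8, 9], the degrees are [2, 5, 2, 5, 4, 3, 4, 2, 1, 6], giving D = diag(2, 5, 2, 5, 4, 3, 4, 2, 1, 6) and L = D - A. L is symmetric positive semidefinite, so every eigenvalue is real and nonnegative. There is one zero in the spectrum, matching the 1 component.

[0, 0.8779, 1.1615, 1.5751, 2.6957, 3.5436, 4.5795, 5.8563, 6.4562, 7.2544]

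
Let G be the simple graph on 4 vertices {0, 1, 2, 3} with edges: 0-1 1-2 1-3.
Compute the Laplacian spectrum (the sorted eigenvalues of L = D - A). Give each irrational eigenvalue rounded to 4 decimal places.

With the vertex order [0, 1, 2, 3], the degrees are [1, 3, 1, 1], giving D = diag(1, 3, 1, 1) and L = D - A. The multiplicity of 0 as a Laplacian eigenvalue equals the number of connected components. The single zero eigenvalue shows the graph is connected. The largest eigenvalue, 4, is at most the vertex count 4. There is one zero in the spectrum, matching the 1 component.

[0, 1, 1, 4]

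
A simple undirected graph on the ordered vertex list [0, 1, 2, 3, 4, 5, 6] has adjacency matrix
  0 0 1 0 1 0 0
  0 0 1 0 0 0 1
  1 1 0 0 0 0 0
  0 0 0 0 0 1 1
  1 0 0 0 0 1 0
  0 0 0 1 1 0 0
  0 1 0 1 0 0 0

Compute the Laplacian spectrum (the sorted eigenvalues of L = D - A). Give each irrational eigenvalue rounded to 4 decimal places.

[0, 0.7530, 0.7530, 2.4450, 2.4450, 3.8019, 3.8019]

Each diagonal entry of L is the vertex degree and each off-diagonal entry is -1 where an edge is present, 0 otherwise; in the order [0, 1, 2, 3, 4, 5, 6] the diagonal is [2, 2, 2, 2, 2, 2, 2]. L is symmetric positive semidefinite, so every eigenvalue is real and nonnegative. By the matrix-tree theorem the graph has (1/7) * product of the nonzero eigenvalues = 7 spanning trees.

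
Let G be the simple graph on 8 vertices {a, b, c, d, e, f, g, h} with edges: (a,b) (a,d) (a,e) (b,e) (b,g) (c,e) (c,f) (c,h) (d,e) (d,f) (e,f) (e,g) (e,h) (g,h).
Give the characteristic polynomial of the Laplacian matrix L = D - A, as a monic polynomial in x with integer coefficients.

x^8 - 28x^7 + 322x^6 - 1974x^5 + 6965x^4 - 14126x^3 + 15225x^2 - 6728x

With the vertex order [a, b, c, d, e, f, g, h], the degrees are [3, 3, 3, 3, 7, 3, 3, 3], giving D = diag(3, 3, 3, 3, 7, 3, 3, 3) and L = D - A. L has integer entries, so p(x) = det(xI - L) has integer coefficients. Expanding the determinant yields x^8 - 28x^7 + 322x^6 - 1974x^5 + 6965x^4 - 14126x^3 + 15225x^2 - 6728x. Since p(0) = det(-L) = 0, x divides p(x). The largest eigenvalue, 8, is at most the vertex count 8. There is one zero in the spectrum, matching the 1 component.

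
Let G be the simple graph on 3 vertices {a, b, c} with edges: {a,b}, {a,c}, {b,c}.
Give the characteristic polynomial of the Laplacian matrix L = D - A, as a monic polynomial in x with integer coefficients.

Reading degrees in the order [a, b, c] gives [2, 2, 2]; set D = diag(2, 2, 2) and form L = D - A. The eigenvalues of L are [0, 3, 3]; the characteristic polynomial is the product of (x - lambda_i), which multiplies out to x^3 - 6x^2 + 9x. The coefficient of x^2 equals -trace(L) = -6, matching the sum of degrees. There is one zero in the spectrum, matching the 1 component. By the matrix-tree theorem the graph has (1/3) * product of the nonzero eigenvalues = 3 spanning trees.

x^3 - 6x^2 + 9x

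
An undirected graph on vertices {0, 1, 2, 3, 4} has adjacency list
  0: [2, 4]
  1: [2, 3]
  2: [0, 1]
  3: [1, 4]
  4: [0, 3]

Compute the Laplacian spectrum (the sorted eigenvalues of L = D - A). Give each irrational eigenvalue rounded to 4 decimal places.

[0, 1.3820, 1.3820, 3.6180, 3.6180]

Reading degrees in the order [0, 1, 2, 3, 4] gives [2, 2, 2, 2, 2]; set D = diag(2, 2, 2, 2, 2) and form L = D - A. Since every row of L sums to 0, the all-ones vector is in the kernel and 0 is an eigenvalue. The single zero eigenvalue shows the graph is connected. By the matrix-tree theorem the graph has (1/5) * product of the nonzero eigenvalues = 5 spanning trees. There is one zero in the spectrum, matching the 1 component.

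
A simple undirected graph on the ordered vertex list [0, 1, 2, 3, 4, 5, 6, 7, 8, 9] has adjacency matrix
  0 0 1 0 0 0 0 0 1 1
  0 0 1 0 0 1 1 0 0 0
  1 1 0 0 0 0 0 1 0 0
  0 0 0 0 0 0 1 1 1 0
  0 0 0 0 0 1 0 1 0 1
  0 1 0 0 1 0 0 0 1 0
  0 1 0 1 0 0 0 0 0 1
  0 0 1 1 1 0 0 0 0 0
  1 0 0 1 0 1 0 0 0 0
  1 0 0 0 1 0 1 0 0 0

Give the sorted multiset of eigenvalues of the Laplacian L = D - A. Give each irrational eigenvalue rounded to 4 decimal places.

[0, 2, 2, 2, 2, 2, 5, 5, 5, 5]

Reading degrees in the order [0, 1, 2, 3, 4, 5, 6, 7, 8, 9] gives [3, 3, 3, 3, 3, 3, 3, 3, 3, 3]; set D = diag(3, 3, 3, 3, 3, 3, 3, 3, 3, 3) and form L = D - A. L is symmetric positive semidefinite, so every eigenvalue is real and nonnegative. The eigenvalues sum to 30, which equals trace(L) = 2|E|.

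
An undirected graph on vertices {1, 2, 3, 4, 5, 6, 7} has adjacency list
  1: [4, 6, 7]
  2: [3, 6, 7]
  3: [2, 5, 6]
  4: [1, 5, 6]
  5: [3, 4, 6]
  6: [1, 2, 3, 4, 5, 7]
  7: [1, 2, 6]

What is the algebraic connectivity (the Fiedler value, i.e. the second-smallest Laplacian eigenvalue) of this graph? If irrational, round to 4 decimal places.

2

Each diagonal entry of L is the vertex degree and each off-diagonal entry is -1 where an edge is present, 0 otherwise; in the order [1, 2, 3, 4, 5, 6, 7] the diagonal is [3, 3, 3, 3, 3, 6, 3]. The smallest Laplacian eigenvalue is always 0. The next one, lambda_2 = 2, measures how hard the graph is to disconnect: larger values mean better connectivity. The largest eigenvalue, 7, is at most the vertex count 7.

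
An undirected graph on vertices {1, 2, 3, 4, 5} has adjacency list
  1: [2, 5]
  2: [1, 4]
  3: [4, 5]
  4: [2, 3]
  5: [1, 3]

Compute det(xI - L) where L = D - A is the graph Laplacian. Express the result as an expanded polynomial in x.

With the vertex order [1, 2, 3, 4, 5], the degrees are [2, 2, 2, 2, 2], giving D = diag(2, 2, 2, 2, 2) and L = D - A. Computing det(xI - L) by cofactor expansion (or equivalently via sum-over-permutations) gives x^5 - 10x^4 + 35x^3 - 50x^2 + 25x. Since p(0) = det(-L) = 0, x divides p(x). By the matrix-tree theorem the graph has (1/5) * product of the nonzero eigenvalues = 5 spanning trees.

x^5 - 10x^4 + 35x^3 - 50x^2 + 25x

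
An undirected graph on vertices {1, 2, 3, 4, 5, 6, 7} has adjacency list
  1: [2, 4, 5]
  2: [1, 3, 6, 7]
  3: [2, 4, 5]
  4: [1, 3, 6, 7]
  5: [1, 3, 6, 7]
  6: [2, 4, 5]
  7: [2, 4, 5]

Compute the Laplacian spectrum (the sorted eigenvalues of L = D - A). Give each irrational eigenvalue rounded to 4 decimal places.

Each diagonal entry of L is the vertex degree and each off-diagonal entry is -1 where an edge is present, 0 otherwise; in the order [1, 2, 3, 4, 5, 6, 7] the diagonal is [3, 4, 3, 4, 4, 3, 3]. L is symmetric positive semidefinite, so every eigenvalue is real and nonnegative. The single zero eigenvalue shows the graph is connected. The largest eigenvalue, 7, is at most the vertex count 7.

[0, 3, 3, 3, 4, 4, 7]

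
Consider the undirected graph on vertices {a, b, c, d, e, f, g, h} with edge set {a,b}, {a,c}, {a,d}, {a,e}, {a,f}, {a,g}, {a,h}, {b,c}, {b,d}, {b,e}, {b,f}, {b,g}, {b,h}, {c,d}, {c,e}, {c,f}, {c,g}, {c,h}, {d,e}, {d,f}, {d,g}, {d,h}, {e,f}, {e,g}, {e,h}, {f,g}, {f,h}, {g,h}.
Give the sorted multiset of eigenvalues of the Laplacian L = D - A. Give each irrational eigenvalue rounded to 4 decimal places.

Each diagonal entry of L is the vertex degree and each off-diagonal entry is -1 where an edge is present, 0 otherwise; in the order [a, b, c, d, e, f, g, h] the diagonal is [7, 7, 7, 7, 7, 7, 7, 7]. Since every row of L sums to 0, the all-ones vector is in the kernel and 0 is an eigenvalue. There is one zero in the spectrum, matching the 1 component.

[0, 8, 8, 8, 8, 8, 8, 8]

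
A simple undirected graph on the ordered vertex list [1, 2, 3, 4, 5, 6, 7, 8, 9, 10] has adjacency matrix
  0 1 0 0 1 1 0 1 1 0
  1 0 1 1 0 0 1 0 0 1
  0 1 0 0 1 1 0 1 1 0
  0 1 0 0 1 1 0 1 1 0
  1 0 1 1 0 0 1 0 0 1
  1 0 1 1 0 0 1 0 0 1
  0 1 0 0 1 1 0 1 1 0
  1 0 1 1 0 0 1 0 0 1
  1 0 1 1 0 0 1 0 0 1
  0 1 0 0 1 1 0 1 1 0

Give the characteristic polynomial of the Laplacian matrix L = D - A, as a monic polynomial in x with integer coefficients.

Each diagonal entry of L is the vertex degree and each off-diagonal entry is -1 where an edge is present, 0 otherwise; in the order [1, 2, 3, 4, 5, 6, 7, 8, 9, 10] the diagonal is [5, 5, 5, 5, 5, 5, 5, 5, 5, 5]. The eigenvalues of L are [0, 5, 5, 5, 5, 5, 5, 5, 5, 10]; the characteristic polynomial is the product of (x - lambda_i), which multiplies out to x^10 - 50x^9 + 1100x^8 - 14000x^7 + 113750x^6 - 612500x^5 + 2187500x^4 - 5000000x^3 + 6640625x^2 - 3906250x. The constant term is 0 because L is singular (the all-ones vector lies in its kernel). The eigenvalues sum to 50, which equals trace(L) = 2|E|.

x^10 - 50x^9 + 1100x^8 - 14000x^7 + 113750x^6 - 612500x^5 + 2187500x^4 - 5000000x^3 + 6640625x^2 - 3906250x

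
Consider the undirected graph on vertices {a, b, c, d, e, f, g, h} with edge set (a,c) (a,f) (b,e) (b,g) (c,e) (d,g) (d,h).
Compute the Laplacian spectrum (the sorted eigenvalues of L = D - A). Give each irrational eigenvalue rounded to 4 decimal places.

[0, 0.1522, 0.5858, 1.2346, 2, 2.7654, 3.4142, 3.8478]

With the vertex order [a, b, c, d, e, f, g, h], the degrees are [2, 2, 2, 2, 2, 1, 2, 1], giving D = diag(2, 2, 2, 2, 2, 1, 2, 1) and L = D - A. Since every row of L sums to 0, the all-ones vector is in the kernel and 0 is an eigenvalue. The largest eigenvalue, 3.8478, is at most the vertex count 8.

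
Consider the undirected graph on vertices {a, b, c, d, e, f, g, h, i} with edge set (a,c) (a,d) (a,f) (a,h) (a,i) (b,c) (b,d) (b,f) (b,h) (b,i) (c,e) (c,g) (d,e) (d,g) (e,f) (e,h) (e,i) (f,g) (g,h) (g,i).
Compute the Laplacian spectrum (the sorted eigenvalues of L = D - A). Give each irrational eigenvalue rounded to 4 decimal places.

With the vertex order [a, b, c, d, e, f, g, h, i], the degrees are [5, 5, 4, 4, 5, 4, 5, 4, 4], giving D = diag(5, 5, 4, 4, 5, 4, 5, 4, 4) and L = D - A. L is symmetric positive semidefinite, so every eigenvalue is real and nonnegative. The single zero eigenvalue shows the graph is connected. The largest eigenvalue, 9, is at most the vertex count 9. By the matrix-tree theorem the graph has (1/9) * product of the nonzero eigenvalues = 32000 spanning trees.

[0, 4, 4, 4, 4, 5, 5, 5, 9]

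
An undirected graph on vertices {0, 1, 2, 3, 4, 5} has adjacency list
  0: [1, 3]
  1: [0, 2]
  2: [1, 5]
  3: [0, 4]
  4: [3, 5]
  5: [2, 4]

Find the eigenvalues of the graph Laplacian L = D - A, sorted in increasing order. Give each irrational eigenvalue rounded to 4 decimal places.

[0, 1, 1, 3, 3, 4]

Reading degrees in the order [0, 1, 2, 3, 4, 5] gives [2, 2, 2, 2, 2, 2]; set D = diag(2, 2, 2, 2, 2, 2) and form L = D - A. L is symmetric positive semidefinite, so every eigenvalue is real and nonnegative. By the matrix-tree theorem the graph has (1/6) * product of the nonzero eigenvalues = 6 spanning trees. The eigenvalues sum to 12, which equals trace(L) = 2|E|.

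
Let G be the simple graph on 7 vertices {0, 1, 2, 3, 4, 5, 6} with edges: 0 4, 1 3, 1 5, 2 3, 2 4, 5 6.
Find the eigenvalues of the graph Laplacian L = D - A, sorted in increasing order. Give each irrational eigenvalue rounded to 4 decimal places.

With the vertex order [0, 1, 2, 3, 4, 5, 6], the degrees are [1, 2, 2, 2, 2, 2, 1], giving D = diag(1, 2, 2, 2, 2, 2, 1) and L = D - A. L is symmetric positive semidefinite, so every eigenvalue is real and nonnegative. The single zero eigenvalue shows the graph is connected. There is one zero in the spectrum, matching the 1 component. By the matrix-tree theorem the graph has (1/7) * product of the nonzero eigenvalues = 1 spanning tree.

[0, 0.1981, 0.7530, 1.5550, 2.4450, 3.2470, 3.8019]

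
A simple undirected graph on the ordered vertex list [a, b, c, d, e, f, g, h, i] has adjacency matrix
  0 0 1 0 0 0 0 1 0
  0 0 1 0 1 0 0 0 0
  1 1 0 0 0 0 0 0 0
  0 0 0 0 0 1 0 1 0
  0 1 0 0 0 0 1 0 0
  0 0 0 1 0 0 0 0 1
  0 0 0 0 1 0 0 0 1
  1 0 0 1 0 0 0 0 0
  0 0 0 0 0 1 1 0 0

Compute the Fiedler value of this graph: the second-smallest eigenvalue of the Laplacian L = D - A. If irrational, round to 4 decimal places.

With the vertex order [a, b, c, d, e, f, g, h, i], the degrees are [2, 2, 2, 2, 2, 2, 2, 2, 2], giving D = diag(2, 2, 2, 2, 2, 2, 2, 2, 2) and L = D - A. The sorted Laplacian eigenvalues are [0, 0.4679, 0.4679, 1.6527, 1.6527, 3, 3, 3.8794, 3.8794]; the algebraic connectivity is the second entry, 0.4679. By the matrix-tree theorem the graph has (1/9) * product of the nonzero eigenvalues = 9 spanning trees. The eigenvalues sum to 18, which equals trace(L) = 2|E|.

0.4679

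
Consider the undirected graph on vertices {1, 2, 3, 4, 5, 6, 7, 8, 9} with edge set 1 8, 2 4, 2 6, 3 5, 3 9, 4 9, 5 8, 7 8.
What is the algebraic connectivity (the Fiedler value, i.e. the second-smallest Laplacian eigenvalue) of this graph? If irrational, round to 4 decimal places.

Each diagonal entry of L is the vertex degree and each off-diagonal entry is -1 where an edge is present, 0 otherwise; in the order [1, 2, 3, 4, 5, 6, 7, 8, 9] the diagonal is [1, 2, 2, 2, 2, 1, 1, 3, 2]. The smallest Laplacian eigenvalue is always 0. The next one, lambda_2 = 0.1289, measures how hard the graph is to disconnect: larger values mean better connectivity.

0.1289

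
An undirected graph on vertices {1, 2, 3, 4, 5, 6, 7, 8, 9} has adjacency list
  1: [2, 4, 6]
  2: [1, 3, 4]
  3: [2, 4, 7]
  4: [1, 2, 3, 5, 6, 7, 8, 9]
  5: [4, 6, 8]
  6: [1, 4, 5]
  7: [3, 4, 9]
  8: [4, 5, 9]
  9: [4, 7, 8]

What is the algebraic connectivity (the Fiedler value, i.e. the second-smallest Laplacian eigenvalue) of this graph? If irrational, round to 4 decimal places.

Reading degrees in the order [1, 2, 3, 4, 5, 6, 7, 8, 9] gives [3, 3, 3, 8, 3, 3, 3, 3, 3]; set D = diag(3, 3, 3, 8, 3, 3, 3, 3, 3) and form L = D - A. The sorted Laplacian eigenvalues are [0, 1.5858, 1.5858, 3, 3, 4.4142, 4.4142, 5, 9]; the algebraic connectivity is the second entry, 1.5858. There is one zero in the spectrum, matching the 1 component.

1.5858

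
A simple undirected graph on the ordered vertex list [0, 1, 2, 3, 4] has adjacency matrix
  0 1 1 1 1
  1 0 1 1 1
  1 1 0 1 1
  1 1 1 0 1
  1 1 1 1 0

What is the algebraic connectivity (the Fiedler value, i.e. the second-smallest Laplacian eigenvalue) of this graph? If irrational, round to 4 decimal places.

With the vertex order [0, 1, 2, 3, 4], the degrees are [4, 4, 4, 4, 4], giving D = diag(4, 4, 4, 4, 4) and L = D - A. Computing the eigenvalues of L and sorting gives [0, 5, 5, 5, 5]. The Fiedler value lambda_2 = 5 is strictly positive, so the graph is connected. The largest eigenvalue, 5, is at most the vertex count 5.

5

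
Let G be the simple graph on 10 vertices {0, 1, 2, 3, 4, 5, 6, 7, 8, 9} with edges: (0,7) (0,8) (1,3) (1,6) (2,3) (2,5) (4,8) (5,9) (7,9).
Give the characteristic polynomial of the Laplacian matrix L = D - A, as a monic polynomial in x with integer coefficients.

x^10 - 18x^9 + 136x^8 - 560x^7 + 1365x^6 - 2002x^5 + 1716x^4 - 792x^3 + 165x^2 - 10x

Reading degrees in the order [0, 1, 2, 3, 4, 5, 6, 7, 8, 9] gives [2, 2, 2, 2, 1, 2, 1, 2, 2, 2]; set D = diag(2, 2, 2, 2, 1, 2, 1, 2, 2, 2) and form L = D - A. Computing det(xI - L) by cofactor expansion (or equivalently via sum-over-permutations) gives x^10 - 18x^9 + 136x^8 - 560x^7 + 1365x^6 - 2002x^5 + 1716x^4 - 792x^3 + 165x^2 - 10x. Since p(0) = det(-L) = 0, x divides p(x). There is one zero in the spectrum, matching the 1 component. By the matrix-tree theorem the graph has (1/10) * product of the nonzero eigenvalues = 1 spanning tree.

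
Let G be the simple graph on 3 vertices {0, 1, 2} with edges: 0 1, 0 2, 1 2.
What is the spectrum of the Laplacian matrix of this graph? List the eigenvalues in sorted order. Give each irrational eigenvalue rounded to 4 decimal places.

Reading degrees in the order [0, 1, 2] gives [2, 2, 2]; set D = diag(2, 2, 2) and form L = D - A. The multiplicity of 0 as a Laplacian eigenvalue equals the number of connected components. The single zero eigenvalue shows the graph is connected. By the matrix-tree theorem the graph has (1/3) * product of the nonzero eigenvalues = 3 spanning trees.

[0, 3, 3]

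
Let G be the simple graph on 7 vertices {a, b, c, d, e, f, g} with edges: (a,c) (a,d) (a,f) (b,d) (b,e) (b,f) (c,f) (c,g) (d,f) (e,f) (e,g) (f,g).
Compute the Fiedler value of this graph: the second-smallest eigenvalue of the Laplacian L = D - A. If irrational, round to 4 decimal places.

2

Reading degrees in the order [a, b, c, d, e, f, g] gives [3, 3, 3, 3, 3, 6, 3]; set D = diag(3, 3, 3, 3, 3, 6, 3) and form L = D - A. Computing the eigenvalues of L and sorting gives [0, 2, 2, 4, 4, 5, 7]. The Fiedler value lambda_2 = 2 is strictly positive, so the graph is connected. There is one zero in the spectrum, matching the 1 component. The eigenvalues sum to 24, which equals trace(L) = 2|E|.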